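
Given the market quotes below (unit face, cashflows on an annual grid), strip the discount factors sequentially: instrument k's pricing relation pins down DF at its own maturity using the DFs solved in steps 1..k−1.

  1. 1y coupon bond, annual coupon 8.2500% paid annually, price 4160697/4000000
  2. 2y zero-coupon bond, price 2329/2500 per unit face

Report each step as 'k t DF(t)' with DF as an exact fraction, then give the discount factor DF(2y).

step 1 [1y] bond c/1=33/400: DF=(4160697/4000000 − 33/400·(0))/(1+33/400) = 9609/10000 ≈ 0.960900
step 2 [2y] zero: DF = P = 2329/2500 ≈ 0.931600

1 1 9609/10000
2 2 2329/2500
DF(2y) = 2329/2500 ≈ 0.931600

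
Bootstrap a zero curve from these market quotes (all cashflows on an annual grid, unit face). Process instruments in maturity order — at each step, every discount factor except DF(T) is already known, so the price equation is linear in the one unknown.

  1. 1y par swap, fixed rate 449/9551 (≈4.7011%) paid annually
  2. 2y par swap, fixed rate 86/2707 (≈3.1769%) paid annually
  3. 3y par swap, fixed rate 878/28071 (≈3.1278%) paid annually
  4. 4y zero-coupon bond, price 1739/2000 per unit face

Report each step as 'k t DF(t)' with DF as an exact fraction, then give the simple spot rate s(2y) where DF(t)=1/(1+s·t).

1 1 9551/10000
2 2 4699/5000
3 3 4561/5000
4 4 1739/2000
s(2y) = (1/(4699/5000) − 1)/(2) = 301/9398 ≈ 3.2028%

step 1 [1y] swap r/1=449/9551: DF=(1 − 449/9551·(0))/(1+449/9551) = 9551/10000 ≈ 0.955100
step 2 [2y] swap r/1=86/2707: DF=(1 − 86/2707·(0.955100))/(1+86/2707) = 4699/5000 ≈ 0.939800
step 3 [3y] swap r/1=878/28071: DF=(1 − 878/28071·(0.955100+0.939800))/(1+878/28071) = 4561/5000 ≈ 0.912200
step 4 [4y] zero: DF = P = 1739/2000 ≈ 0.869500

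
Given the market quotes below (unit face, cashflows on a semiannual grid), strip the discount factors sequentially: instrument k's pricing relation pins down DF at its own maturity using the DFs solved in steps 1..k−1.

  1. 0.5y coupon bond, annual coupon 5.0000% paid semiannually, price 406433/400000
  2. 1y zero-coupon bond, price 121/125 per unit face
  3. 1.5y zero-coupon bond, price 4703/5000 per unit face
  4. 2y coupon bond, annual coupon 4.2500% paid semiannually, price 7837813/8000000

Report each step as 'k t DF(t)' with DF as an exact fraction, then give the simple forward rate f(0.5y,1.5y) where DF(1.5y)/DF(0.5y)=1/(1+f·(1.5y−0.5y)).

1 1/2 9913/10000
2 1 121/125
3 3/2 4703/5000
4 2 899/1000
f(0.5y,1.5y) = ((9913/10000)/(4703/5000) − 1)/(1) = 507/9406 ≈ 5.3902%

step 1 [0.5y] bond c/2=1/40: DF=(406433/400000 − 1/40·(0))/(1+1/40) = 9913/10000 ≈ 0.991300
step 2 [1y] zero: DF = P = 121/125 ≈ 0.968000
step 3 [1.5y] zero: DF = P = 4703/5000 ≈ 0.940600
step 4 [2y] bond c/2=17/800: DF=(7837813/8000000 − 17/800·(0.991300+0.968000+0.940600))/(1+17/800) = 899/1000 ≈ 0.899000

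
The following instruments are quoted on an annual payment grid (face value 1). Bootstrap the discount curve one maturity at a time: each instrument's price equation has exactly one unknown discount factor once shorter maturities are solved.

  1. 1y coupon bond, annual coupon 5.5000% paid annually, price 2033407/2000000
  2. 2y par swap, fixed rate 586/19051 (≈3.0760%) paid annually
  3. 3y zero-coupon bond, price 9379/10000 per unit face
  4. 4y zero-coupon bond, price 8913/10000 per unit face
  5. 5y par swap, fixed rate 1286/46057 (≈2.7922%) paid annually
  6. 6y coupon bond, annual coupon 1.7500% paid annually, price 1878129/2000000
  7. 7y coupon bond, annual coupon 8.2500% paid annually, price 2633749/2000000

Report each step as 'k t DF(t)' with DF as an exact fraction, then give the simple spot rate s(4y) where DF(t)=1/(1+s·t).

step 1 [1y] bond c/1=11/200: DF=(2033407/2000000 − 11/200·(0))/(1+11/200) = 9637/10000 ≈ 0.963700
step 2 [2y] swap r/1=586/19051: DF=(1 − 586/19051·(0.963700))/(1+586/19051) = 4707/5000 ≈ 0.941400
step 3 [3y] zero: DF = P = 9379/10000 ≈ 0.937900
step 4 [4y] zero: DF = P = 8913/10000 ≈ 0.891300
step 5 [5y] swap r/1=1286/46057: DF=(1 − 1286/46057·(0.963700+0.941400+0.937900+0.891300))/(1+1286/46057) = 4357/5000 ≈ 0.871400
step 6 [6y] bond c/1=7/400: DF=(1878129/2000000 − 7/400·(0.963700+0.941400+0.937900+0.891300+0.871400))/(1+7/400) = 8437/10000 ≈ 0.843700
step 7 [7y] bond c/1=33/400: DF=(2633749/2000000 − 33/400·(0.963700+0.941400+0.937900+0.891300+0.871400+0.843700))/(1+33/400) = 2003/2500 ≈ 0.801200

1 1 9637/10000
2 2 4707/5000
3 3 9379/10000
4 4 8913/10000
5 5 4357/5000
6 6 8437/10000
7 7 2003/2500
s(4y) = (1/(8913/10000) − 1)/(4) = 1087/35652 ≈ 3.0489%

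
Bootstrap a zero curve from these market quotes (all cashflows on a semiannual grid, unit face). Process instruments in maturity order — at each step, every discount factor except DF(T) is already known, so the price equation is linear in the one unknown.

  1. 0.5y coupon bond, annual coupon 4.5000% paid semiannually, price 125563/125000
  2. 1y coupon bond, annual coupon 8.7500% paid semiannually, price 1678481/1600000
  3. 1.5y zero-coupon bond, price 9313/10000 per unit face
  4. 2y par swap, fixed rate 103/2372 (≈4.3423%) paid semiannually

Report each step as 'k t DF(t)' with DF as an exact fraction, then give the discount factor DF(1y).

step 1 [0.5y] bond c/2=9/400: DF=(125563/125000 − 9/400·(0))/(1+9/400) = 614/625 ≈ 0.982400
step 2 [1y] bond c/2=7/160: DF=(1678481/1600000 − 7/160·(0.982400))/(1+7/160) = 9639/10000 ≈ 0.963900
step 3 [1.5y] zero: DF = P = 9313/10000 ≈ 0.931300
step 4 [2y] swap r/2=103/4744: DF=(1 − 103/4744·(0.982400+0.963900+0.931300))/(1+103/4744) = 1147/1250 ≈ 0.917600

1 1/2 614/625
2 1 9639/10000
3 3/2 9313/10000
4 2 1147/1250
DF(1y) = 9639/10000 ≈ 0.963900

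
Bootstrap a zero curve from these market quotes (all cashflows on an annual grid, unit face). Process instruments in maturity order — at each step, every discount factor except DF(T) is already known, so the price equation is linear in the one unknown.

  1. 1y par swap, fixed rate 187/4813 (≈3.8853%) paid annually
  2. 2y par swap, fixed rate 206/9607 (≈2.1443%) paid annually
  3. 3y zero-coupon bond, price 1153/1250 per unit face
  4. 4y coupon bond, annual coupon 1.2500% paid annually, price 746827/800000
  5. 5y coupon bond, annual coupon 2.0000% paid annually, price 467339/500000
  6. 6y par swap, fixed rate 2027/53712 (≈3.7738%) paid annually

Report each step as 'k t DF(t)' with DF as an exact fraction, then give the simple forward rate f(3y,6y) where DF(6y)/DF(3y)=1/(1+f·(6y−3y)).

1 1 4813/5000
2 2 2397/2500
3 3 1153/1250
4 4 8869/10000
5 5 527/625
6 6 7973/10000
f(3y,6y) = ((1153/1250)/(7973/10000) − 1)/(3) = 417/7973 ≈ 5.2302%

step 1 [1y] swap r/1=187/4813: DF=(1 − 187/4813·(0))/(1+187/4813) = 4813/5000 ≈ 0.962600
step 2 [2y] swap r/1=206/9607: DF=(1 − 206/9607·(0.962600))/(1+206/9607) = 2397/2500 ≈ 0.958800
step 3 [3y] zero: DF = P = 1153/1250 ≈ 0.922400
step 4 [4y] bond c/1=1/80: DF=(746827/800000 − 1/80·(0.962600+0.958800+0.922400))/(1+1/80) = 8869/10000 ≈ 0.886900
step 5 [5y] bond c/1=1/50: DF=(467339/500000 − 1/50·(0.962600+0.958800+0.922400+0.886900))/(1+1/50) = 527/625 ≈ 0.843200
step 6 [6y] swap r/1=2027/53712: DF=(1 − 2027/53712·(0.962600+0.958800+0.922400+0.886900+0.843200))/(1+2027/53712) = 7973/10000 ≈ 0.797300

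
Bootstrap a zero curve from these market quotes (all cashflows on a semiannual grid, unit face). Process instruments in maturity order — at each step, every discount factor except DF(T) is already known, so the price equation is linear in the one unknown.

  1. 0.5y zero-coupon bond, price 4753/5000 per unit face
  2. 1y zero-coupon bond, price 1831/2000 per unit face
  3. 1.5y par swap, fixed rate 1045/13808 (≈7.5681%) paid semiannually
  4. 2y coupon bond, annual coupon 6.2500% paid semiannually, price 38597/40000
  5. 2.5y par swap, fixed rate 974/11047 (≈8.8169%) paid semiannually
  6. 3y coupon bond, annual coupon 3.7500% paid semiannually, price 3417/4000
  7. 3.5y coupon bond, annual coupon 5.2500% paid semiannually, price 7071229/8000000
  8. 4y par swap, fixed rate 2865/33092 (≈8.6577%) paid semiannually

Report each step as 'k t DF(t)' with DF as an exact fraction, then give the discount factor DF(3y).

1 1/2 4753/5000
2 1 1831/2000
3 3/2 1791/2000
4 2 213/250
5 5/2 2013/2500
6 3 1893/2500
7 7/2 7289/10000
8 4 1427/2000
DF(3y) = 1893/2500 ≈ 0.757200

step 1 [0.5y] zero: DF = P = 4753/5000 ≈ 0.950600
step 2 [1y] zero: DF = P = 1831/2000 ≈ 0.915500
step 3 [1.5y] swap r/2=1045/27616: DF=(1 − 1045/27616·(0.950600+0.915500))/(1+1045/27616) = 1791/2000 ≈ 0.895500
step 4 [2y] bond c/2=1/32: DF=(38597/40000 − 1/32·(0.950600+0.915500+0.895500))/(1+1/32) = 213/250 ≈ 0.852000
step 5 [2.5y] swap r/2=487/11047: DF=(1 − 487/11047·(0.950600+0.915500+0.895500+0.852000))/(1+487/11047) = 2013/2500 ≈ 0.805200
step 6 [3y] bond c/2=3/160: DF=(3417/4000 − 3/160·(0.950600+0.915500+0.895500+0.852000+0.805200))/(1+3/160) = 1893/2500 ≈ 0.757200
step 7 [3.5y] bond c/2=21/800: DF=(7071229/8000000 − 21/800·(0.950600+0.915500+0.895500+0.852000+0.805200+0.757200))/(1+21/800) = 7289/10000 ≈ 0.728900
step 8 [4y] swap r/2=2865/66184: DF=(1 − 2865/66184·(0.950600+0.915500+0.895500+0.852000+0.805200+0.757200+0.728900))/(1+2865/66184) = 1427/2000 ≈ 0.713500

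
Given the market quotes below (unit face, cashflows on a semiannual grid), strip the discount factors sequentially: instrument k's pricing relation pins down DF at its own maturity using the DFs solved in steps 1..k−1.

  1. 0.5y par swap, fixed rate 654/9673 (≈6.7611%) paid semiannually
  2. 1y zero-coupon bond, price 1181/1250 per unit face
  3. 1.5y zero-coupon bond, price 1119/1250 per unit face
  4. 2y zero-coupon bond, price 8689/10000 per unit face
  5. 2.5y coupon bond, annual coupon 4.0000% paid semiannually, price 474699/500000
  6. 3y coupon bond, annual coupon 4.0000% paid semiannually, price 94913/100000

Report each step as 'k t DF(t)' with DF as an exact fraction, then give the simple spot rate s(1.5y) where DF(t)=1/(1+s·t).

step 1 [0.5y] swap r/2=327/9673: DF=(1 − 327/9673·(0))/(1+327/9673) = 9673/10000 ≈ 0.967300
step 2 [1y] zero: DF = P = 1181/1250 ≈ 0.944800
step 3 [1.5y] zero: DF = P = 1119/1250 ≈ 0.895200
step 4 [2y] zero: DF = P = 8689/10000 ≈ 0.868900
step 5 [2.5y] bond c/2=1/50: DF=(474699/500000 − 1/50·(0.967300+0.944800+0.895200+0.868900))/(1+1/50) = 8587/10000 ≈ 0.858700
step 6 [3y] bond c/2=1/50: DF=(94913/100000 − 1/50·(0.967300+0.944800+0.895200+0.868900+0.858700))/(1+1/50) = 526/625 ≈ 0.841600

1 1/2 9673/10000
2 1 1181/1250
3 3/2 1119/1250
4 2 8689/10000
5 5/2 8587/10000
6 3 526/625
s(1.5y) = (1/(1119/1250) − 1)/(3/2) = 262/3357 ≈ 7.8046%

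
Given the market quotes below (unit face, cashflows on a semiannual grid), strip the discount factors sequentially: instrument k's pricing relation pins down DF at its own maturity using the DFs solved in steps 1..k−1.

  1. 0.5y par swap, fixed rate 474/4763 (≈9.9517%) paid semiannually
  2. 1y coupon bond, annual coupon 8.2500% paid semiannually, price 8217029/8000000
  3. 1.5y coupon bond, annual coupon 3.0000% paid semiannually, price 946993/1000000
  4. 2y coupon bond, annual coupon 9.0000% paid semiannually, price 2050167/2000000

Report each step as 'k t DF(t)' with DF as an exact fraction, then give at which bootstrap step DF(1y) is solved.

step 1 [0.5y] swap r/2=237/4763: DF=(1 − 237/4763·(0))/(1+237/4763) = 4763/5000 ≈ 0.952600
step 2 [1y] bond c/2=33/800: DF=(8217029/8000000 − 33/800·(0.952600))/(1+33/800) = 9487/10000 ≈ 0.948700
step 3 [1.5y] bond c/2=3/200: DF=(946993/1000000 − 3/200·(0.952600+0.948700))/(1+3/200) = 9049/10000 ≈ 0.904900
step 4 [2y] bond c/2=9/200: DF=(2050167/2000000 − 9/200·(0.952600+0.948700+0.904900))/(1+9/200) = 8601/10000 ≈ 0.860100

1 1/2 4763/5000
2 1 9487/10000
3 3/2 9049/10000
4 2 8601/10000
DF(1y) is solved at step 2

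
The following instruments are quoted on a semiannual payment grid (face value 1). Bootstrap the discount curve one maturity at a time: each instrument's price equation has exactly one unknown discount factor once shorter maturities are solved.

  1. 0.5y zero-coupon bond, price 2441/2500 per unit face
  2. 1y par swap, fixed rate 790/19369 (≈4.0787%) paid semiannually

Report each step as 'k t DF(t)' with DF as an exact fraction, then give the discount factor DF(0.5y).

step 1 [0.5y] zero: DF = P = 2441/2500 ≈ 0.976400
step 2 [1y] swap r/2=395/19369: DF=(1 − 395/19369·(0.976400))/(1+395/19369) = 1921/2000 ≈ 0.960500

1 1/2 2441/2500
2 1 1921/2000
DF(0.5y) = 2441/2500 ≈ 0.976400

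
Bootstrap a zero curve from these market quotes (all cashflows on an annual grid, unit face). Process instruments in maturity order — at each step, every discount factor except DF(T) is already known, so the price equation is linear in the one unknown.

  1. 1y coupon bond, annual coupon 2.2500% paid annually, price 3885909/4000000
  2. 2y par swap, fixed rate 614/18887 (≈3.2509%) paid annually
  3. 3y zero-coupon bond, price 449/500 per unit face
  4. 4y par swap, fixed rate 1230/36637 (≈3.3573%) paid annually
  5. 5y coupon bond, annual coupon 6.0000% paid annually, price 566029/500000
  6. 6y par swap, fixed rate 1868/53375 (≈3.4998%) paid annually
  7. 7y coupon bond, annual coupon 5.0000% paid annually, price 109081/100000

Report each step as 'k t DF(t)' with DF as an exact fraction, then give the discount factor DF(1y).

step 1 [1y] bond c/1=9/400: DF=(3885909/4000000 − 9/400·(0))/(1+9/400) = 9501/10000 ≈ 0.950100
step 2 [2y] swap r/1=614/18887: DF=(1 − 614/18887·(0.950100))/(1+614/18887) = 4693/5000 ≈ 0.938600
step 3 [3y] zero: DF = P = 449/500 ≈ 0.898000
step 4 [4y] swap r/1=1230/36637: DF=(1 − 1230/36637·(0.950100+0.938600+0.898000))/(1+1230/36637) = 877/1000 ≈ 0.877000
step 5 [5y] bond c/1=3/50: DF=(566029/500000 − 3/50·(0.950100+0.938600+0.898000+0.877000))/(1+3/50) = 4303/5000 ≈ 0.860600
step 6 [6y] swap r/1=1868/53375: DF=(1 − 1868/53375·(0.950100+0.938600+0.898000+0.877000+0.860600))/(1+1868/53375) = 2033/2500 ≈ 0.813200
step 7 [7y] bond c/1=1/20: DF=(109081/100000 − 1/20·(0.950100+0.938600+0.898000+0.877000+0.860600+0.813200))/(1+1/20) = 7847/10000 ≈ 0.784700

1 1 9501/10000
2 2 4693/5000
3 3 449/500
4 4 877/1000
5 5 4303/5000
6 6 2033/2500
7 7 7847/10000
DF(1y) = 9501/10000 ≈ 0.950100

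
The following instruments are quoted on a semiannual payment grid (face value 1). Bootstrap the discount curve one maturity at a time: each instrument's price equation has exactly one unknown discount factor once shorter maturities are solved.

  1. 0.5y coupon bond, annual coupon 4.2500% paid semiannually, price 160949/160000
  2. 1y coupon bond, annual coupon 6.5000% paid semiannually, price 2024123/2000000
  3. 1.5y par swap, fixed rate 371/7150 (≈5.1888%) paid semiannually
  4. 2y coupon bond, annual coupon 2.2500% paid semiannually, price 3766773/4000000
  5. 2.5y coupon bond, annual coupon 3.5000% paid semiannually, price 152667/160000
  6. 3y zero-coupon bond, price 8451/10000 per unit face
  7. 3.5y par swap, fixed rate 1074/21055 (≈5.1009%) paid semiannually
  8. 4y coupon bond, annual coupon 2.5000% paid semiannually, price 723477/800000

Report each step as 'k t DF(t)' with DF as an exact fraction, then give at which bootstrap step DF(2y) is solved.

step 1 [0.5y] bond c/2=17/800: DF=(160949/160000 − 17/800·(0))/(1+17/800) = 197/200 ≈ 0.985000
step 2 [1y] bond c/2=13/400: DF=(2024123/2000000 − 13/400·(0.985000))/(1+13/400) = 2373/2500 ≈ 0.949200
step 3 [1.5y] swap r/2=371/14300: DF=(1 − 371/14300·(0.985000+0.949200))/(1+371/14300) = 4629/5000 ≈ 0.925800
step 4 [2y] bond c/2=9/800: DF=(3766773/4000000 − 9/800·(0.985000+0.949200+0.925800))/(1+9/800) = 4497/5000 ≈ 0.899400
step 5 [2.5y] bond c/2=7/400: DF=(152667/160000 − 7/400·(0.985000+0.949200+0.925800+0.899400))/(1+7/400) = 8731/10000 ≈ 0.873100
step 6 [3y] zero: DF = P = 8451/10000 ≈ 0.845100
step 7 [3.5y] swap r/2=537/21055: DF=(1 − 537/21055·(0.985000+0.949200+0.925800+0.899400+0.873100+0.845100))/(1+537/21055) = 8389/10000 ≈ 0.838900
step 8 [4y] bond c/2=1/80: DF=(723477/800000 − 1/80·(0.985000+0.949200+0.925800+0.899400+0.873100+0.845100+0.838900))/(1+1/80) = 1019/1250 ≈ 0.815200

1 1/2 197/200
2 1 2373/2500
3 3/2 4629/5000
4 2 4497/5000
5 5/2 8731/10000
6 3 8451/10000
7 7/2 8389/10000
8 4 1019/1250
DF(2y) is solved at step 4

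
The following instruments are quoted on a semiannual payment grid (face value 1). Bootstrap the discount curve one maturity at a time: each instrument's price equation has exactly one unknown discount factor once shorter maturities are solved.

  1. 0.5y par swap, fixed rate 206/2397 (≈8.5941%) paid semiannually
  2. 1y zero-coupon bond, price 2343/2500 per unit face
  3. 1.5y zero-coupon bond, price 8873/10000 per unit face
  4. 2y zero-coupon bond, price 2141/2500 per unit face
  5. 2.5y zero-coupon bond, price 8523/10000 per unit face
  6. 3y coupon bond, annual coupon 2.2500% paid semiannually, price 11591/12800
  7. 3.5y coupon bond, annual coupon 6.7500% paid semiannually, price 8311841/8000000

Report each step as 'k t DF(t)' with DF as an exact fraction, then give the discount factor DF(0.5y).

step 1 [0.5y] swap r/2=103/2397: DF=(1 − 103/2397·(0))/(1+103/2397) = 2397/2500 ≈ 0.958800
step 2 [1y] zero: DF = P = 2343/2500 ≈ 0.937200
step 3 [1.5y] zero: DF = P = 8873/10000 ≈ 0.887300
step 4 [2y] zero: DF = P = 2141/2500 ≈ 0.856400
step 5 [2.5y] zero: DF = P = 8523/10000 ≈ 0.852300
step 6 [3y] bond c/2=9/800: DF=(11591/12800 − 9/800·(0.958800+0.937200+0.887300+0.856400+0.852300))/(1+9/800) = 1691/2000 ≈ 0.845500
step 7 [3.5y] bond c/2=27/800: DF=(8311841/8000000 − 27/800·(0.958800+0.937200+0.887300+0.856400+0.852300+0.845500))/(1+27/800) = 2077/2500 ≈ 0.830800

1 1/2 2397/2500
2 1 2343/2500
3 3/2 8873/10000
4 2 2141/2500
5 5/2 8523/10000
6 3 1691/2000
7 7/2 2077/2500
DF(0.5y) = 2397/2500 ≈ 0.958800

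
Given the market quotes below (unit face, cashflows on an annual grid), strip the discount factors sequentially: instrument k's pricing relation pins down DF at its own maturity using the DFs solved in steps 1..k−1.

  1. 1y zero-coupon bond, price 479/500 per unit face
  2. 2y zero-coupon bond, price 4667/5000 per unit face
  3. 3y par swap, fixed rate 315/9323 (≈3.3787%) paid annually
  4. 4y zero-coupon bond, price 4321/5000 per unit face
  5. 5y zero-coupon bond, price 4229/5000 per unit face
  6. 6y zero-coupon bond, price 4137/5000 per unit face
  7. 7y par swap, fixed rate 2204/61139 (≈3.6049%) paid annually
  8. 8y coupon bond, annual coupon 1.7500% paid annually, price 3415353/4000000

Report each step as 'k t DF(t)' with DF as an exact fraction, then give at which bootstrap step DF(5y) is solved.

1 1 479/500
2 2 4667/5000
3 3 1811/2000
4 4 4321/5000
5 5 4229/5000
6 6 4137/5000
7 7 1949/2500
8 8 367/500
DF(5y) is solved at step 5

step 1 [1y] zero: DF = P = 479/500 ≈ 0.958000
step 2 [2y] zero: DF = P = 4667/5000 ≈ 0.933400
step 3 [3y] swap r/1=315/9323: DF=(1 − 315/9323·(0.958000+0.933400))/(1+315/9323) = 1811/2000 ≈ 0.905500
step 4 [4y] zero: DF = P = 4321/5000 ≈ 0.864200
step 5 [5y] zero: DF = P = 4229/5000 ≈ 0.845800
step 6 [6y] zero: DF = P = 4137/5000 ≈ 0.827400
step 7 [7y] swap r/1=2204/61139: DF=(1 − 2204/61139·(0.958000+0.933400+0.905500+0.864200+0.845800+0.827400))/(1+2204/61139) = 1949/2500 ≈ 0.779600
step 8 [8y] bond c/1=7/400: DF=(3415353/4000000 − 7/400·(0.958000+0.933400+0.905500+0.864200+0.845800+0.827400+0.779600))/(1+7/400) = 367/500 ≈ 0.734000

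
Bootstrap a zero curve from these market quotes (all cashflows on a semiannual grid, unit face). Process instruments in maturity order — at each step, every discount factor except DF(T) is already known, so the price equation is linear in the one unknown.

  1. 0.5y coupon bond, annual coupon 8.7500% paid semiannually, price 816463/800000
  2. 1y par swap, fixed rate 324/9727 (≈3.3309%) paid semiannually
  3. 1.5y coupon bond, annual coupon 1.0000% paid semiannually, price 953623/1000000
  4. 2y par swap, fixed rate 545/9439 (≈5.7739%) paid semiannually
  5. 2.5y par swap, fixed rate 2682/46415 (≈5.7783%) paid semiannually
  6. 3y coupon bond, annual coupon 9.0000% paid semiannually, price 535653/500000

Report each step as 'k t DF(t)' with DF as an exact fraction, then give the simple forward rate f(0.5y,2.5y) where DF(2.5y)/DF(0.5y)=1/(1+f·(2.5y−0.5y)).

1 1/2 4889/5000
2 1 2419/2500
3 3/2 587/625
4 2 891/1000
5 5/2 8659/10000
6 3 8253/10000
f(0.5y,2.5y) = ((4889/5000)/(8659/10000) − 1)/(2) = 1119/17318 ≈ 6.4615%

step 1 [0.5y] bond c/2=7/160: DF=(816463/800000 − 7/160·(0))/(1+7/160) = 4889/5000 ≈ 0.977800
step 2 [1y] swap r/2=162/9727: DF=(1 − 162/9727·(0.977800))/(1+162/9727) = 2419/2500 ≈ 0.967600
step 3 [1.5y] bond c/2=1/200: DF=(953623/1000000 − 1/200·(0.977800+0.967600))/(1+1/200) = 587/625 ≈ 0.939200
step 4 [2y] swap r/2=545/18878: DF=(1 − 545/18878·(0.977800+0.967600+0.939200))/(1+545/18878) = 891/1000 ≈ 0.891000
step 5 [2.5y] swap r/2=1341/46415: DF=(1 − 1341/46415·(0.977800+0.967600+0.939200+0.891000))/(1+1341/46415) = 8659/10000 ≈ 0.865900
step 6 [3y] bond c/2=9/200: DF=(535653/500000 − 9/200·(0.977800+0.967600+0.939200+0.891000+0.865900))/(1+9/200) = 8253/10000 ≈ 0.825300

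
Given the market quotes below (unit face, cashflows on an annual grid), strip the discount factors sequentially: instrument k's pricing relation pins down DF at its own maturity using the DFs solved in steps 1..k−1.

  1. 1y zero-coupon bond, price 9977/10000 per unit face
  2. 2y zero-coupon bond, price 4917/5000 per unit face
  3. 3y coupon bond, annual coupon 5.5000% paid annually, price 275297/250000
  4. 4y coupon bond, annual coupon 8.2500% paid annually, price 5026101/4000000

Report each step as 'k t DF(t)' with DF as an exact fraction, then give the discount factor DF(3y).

1 1 9977/10000
2 2 4917/5000
3 3 1881/2000
4 4 9381/10000
DF(3y) = 1881/2000 ≈ 0.940500

step 1 [1y] zero: DF = P = 9977/10000 ≈ 0.997700
step 2 [2y] zero: DF = P = 4917/5000 ≈ 0.983400
step 3 [3y] bond c/1=11/200: DF=(275297/250000 − 11/200·(0.997700+0.983400))/(1+11/200) = 1881/2000 ≈ 0.940500
step 4 [4y] bond c/1=33/400: DF=(5026101/4000000 − 33/400·(0.997700+0.983400+0.940500))/(1+33/400) = 9381/10000 ≈ 0.938100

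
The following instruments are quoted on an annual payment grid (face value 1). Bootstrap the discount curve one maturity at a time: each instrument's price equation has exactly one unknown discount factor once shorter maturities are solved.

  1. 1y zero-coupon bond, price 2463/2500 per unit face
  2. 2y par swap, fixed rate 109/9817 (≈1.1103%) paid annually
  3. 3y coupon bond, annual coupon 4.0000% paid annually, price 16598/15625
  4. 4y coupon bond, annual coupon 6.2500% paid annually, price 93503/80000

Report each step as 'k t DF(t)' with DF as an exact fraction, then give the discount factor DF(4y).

step 1 [1y] zero: DF = P = 2463/2500 ≈ 0.985200
step 2 [2y] swap r/1=109/9817: DF=(1 − 109/9817·(0.985200))/(1+109/9817) = 4891/5000 ≈ 0.978200
step 3 [3y] bond c/1=1/25: DF=(16598/15625 − 1/25·(0.985200+0.978200))/(1+1/25) = 9459/10000 ≈ 0.945900
step 4 [4y] bond c/1=1/16: DF=(93503/80000 − 1/16·(0.985200+0.978200+0.945900))/(1+1/16) = 9289/10000 ≈ 0.928900

1 1 2463/2500
2 2 4891/5000
3 3 9459/10000
4 4 9289/10000
DF(4y) = 9289/10000 ≈ 0.928900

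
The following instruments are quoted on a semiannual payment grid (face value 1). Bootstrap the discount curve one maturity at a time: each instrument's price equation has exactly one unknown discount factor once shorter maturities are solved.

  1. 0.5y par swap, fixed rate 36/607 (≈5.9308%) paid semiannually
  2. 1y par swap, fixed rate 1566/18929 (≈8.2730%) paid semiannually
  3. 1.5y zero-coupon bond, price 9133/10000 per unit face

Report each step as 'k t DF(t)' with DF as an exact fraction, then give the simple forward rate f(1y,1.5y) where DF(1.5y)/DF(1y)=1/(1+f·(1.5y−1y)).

step 1 [0.5y] swap r/2=18/607: DF=(1 − 18/607·(0))/(1+18/607) = 607/625 ≈ 0.971200
step 2 [1y] swap r/2=783/18929: DF=(1 − 783/18929·(0.971200))/(1+783/18929) = 9217/10000 ≈ 0.921700
step 3 [1.5y] zero: DF = P = 9133/10000 ≈ 0.913300

1 1/2 607/625
2 1 9217/10000
3 3/2 9133/10000
f(1y,1.5y) = ((9217/10000)/(9133/10000) − 1)/(1/2) = 168/9133 ≈ 1.8395%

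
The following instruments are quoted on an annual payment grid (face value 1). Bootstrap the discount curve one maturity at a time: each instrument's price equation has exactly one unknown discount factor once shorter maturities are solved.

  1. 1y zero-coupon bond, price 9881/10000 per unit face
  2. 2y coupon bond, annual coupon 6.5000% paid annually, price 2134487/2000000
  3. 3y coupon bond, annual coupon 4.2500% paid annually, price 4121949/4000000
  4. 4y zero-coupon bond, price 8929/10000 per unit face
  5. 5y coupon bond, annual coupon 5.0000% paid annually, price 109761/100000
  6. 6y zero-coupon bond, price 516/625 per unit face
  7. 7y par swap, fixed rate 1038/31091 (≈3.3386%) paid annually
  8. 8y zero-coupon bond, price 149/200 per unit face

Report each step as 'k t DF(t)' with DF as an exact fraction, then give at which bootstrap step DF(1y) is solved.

1 1 9881/10000
2 2 4709/5000
3 3 4549/5000
4 4 8929/10000
5 5 2169/2500
6 6 516/625
7 7 1981/2500
8 8 149/200
DF(1y) is solved at step 1

step 1 [1y] zero: DF = P = 9881/10000 ≈ 0.988100
step 2 [2y] bond c/1=13/200: DF=(2134487/2000000 − 13/200·(0.988100))/(1+13/200) = 4709/5000 ≈ 0.941800
step 3 [3y] bond c/1=17/400: DF=(4121949/4000000 − 17/400·(0.988100+0.941800))/(1+17/400) = 4549/5000 ≈ 0.909800
step 4 [4y] zero: DF = P = 8929/10000 ≈ 0.892900
step 5 [5y] bond c/1=1/20: DF=(109761/100000 − 1/20·(0.988100+0.941800+0.909800+0.892900))/(1+1/20) = 2169/2500 ≈ 0.867600
step 6 [6y] zero: DF = P = 516/625 ≈ 0.825600
step 7 [7y] swap r/1=1038/31091: DF=(1 − 1038/31091·(0.988100+0.941800+0.909800+0.892900+0.867600+0.825600))/(1+1038/31091) = 1981/2500 ≈ 0.792400
step 8 [8y] zero: DF = P = 149/200 ≈ 0.745000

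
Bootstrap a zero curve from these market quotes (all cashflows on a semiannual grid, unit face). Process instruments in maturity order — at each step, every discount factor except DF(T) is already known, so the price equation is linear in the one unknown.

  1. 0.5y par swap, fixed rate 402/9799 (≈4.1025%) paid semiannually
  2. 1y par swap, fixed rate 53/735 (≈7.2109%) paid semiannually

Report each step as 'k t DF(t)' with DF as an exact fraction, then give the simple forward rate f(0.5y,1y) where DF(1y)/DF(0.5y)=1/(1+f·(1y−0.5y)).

1 1/2 9799/10000
2 1 9311/10000
f(0.5y,1y) = ((9799/10000)/(9311/10000) − 1)/(1/2) = 976/9311 ≈ 10.4822%

step 1 [0.5y] swap r/2=201/9799: DF=(1 − 201/9799·(0))/(1+201/9799) = 9799/10000 ≈ 0.979900
step 2 [1y] swap r/2=53/1470: DF=(1 − 53/1470·(0.979900))/(1+53/1470) = 9311/10000 ≈ 0.931100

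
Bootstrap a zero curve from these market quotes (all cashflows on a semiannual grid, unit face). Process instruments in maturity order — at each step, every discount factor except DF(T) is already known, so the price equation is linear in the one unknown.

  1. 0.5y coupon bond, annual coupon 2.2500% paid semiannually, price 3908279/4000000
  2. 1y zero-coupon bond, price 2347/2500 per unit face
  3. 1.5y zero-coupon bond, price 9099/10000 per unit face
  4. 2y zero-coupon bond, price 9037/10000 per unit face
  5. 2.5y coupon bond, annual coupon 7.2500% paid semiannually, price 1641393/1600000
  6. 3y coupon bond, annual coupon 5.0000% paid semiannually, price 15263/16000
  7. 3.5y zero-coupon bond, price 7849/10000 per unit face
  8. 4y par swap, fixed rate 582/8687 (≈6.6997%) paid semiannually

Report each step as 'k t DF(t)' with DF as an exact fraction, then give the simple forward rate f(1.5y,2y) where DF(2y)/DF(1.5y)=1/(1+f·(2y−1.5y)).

1 1/2 4831/5000
2 1 2347/2500
3 3/2 9099/10000
4 2 9037/10000
5 5/2 8599/10000
6 3 819/1000
7 7/2 7849/10000
8 4 959/1250
f(1.5y,2y) = ((9099/10000)/(9037/10000) − 1)/(1/2) = 124/9037 ≈ 1.3721%

step 1 [0.5y] bond c/2=9/800: DF=(3908279/4000000 − 9/800·(0))/(1+9/800) = 4831/5000 ≈ 0.966200
step 2 [1y] zero: DF = P = 2347/2500 ≈ 0.938800
step 3 [1.5y] zero: DF = P = 9099/10000 ≈ 0.909900
step 4 [2y] zero: DF = P = 9037/10000 ≈ 0.903700
step 5 [2.5y] bond c/2=29/800: DF=(1641393/1600000 − 29/800·(0.966200+0.938800+0.909900+0.903700))/(1+29/800) = 8599/10000 ≈ 0.859900
step 6 [3y] bond c/2=1/40: DF=(15263/16000 − 1/40·(0.966200+0.938800+0.909900+0.903700+0.859900))/(1+1/40) = 819/1000 ≈ 0.819000
step 7 [3.5y] zero: DF = P = 7849/10000 ≈ 0.784900
step 8 [4y] swap r/2=291/8687: DF=(1 − 291/8687·(0.966200+0.938800+0.909900+0.903700+0.859900+0.819000+0.784900))/(1+291/8687) = 959/1250 ≈ 0.767200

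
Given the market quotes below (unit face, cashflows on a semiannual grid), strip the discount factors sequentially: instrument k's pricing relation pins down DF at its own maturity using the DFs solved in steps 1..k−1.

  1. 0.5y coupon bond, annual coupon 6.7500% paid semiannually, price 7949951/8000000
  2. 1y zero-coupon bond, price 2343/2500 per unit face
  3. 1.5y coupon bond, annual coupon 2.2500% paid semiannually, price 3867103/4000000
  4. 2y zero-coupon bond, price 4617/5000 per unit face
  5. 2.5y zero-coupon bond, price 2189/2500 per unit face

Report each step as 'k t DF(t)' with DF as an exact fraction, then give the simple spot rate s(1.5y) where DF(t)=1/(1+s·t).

step 1 [0.5y] bond c/2=27/800: DF=(7949951/8000000 − 27/800·(0))/(1+27/800) = 9613/10000 ≈ 0.961300
step 2 [1y] zero: DF = P = 2343/2500 ≈ 0.937200
step 3 [1.5y] bond c/2=9/800: DF=(3867103/4000000 − 9/800·(0.961300+0.937200))/(1+9/800) = 9349/10000 ≈ 0.934900
step 4 [2y] zero: DF = P = 4617/5000 ≈ 0.923400
step 5 [2.5y] zero: DF = P = 2189/2500 ≈ 0.875600

1 1/2 9613/10000
2 1 2343/2500
3 3/2 9349/10000
4 2 4617/5000
5 5/2 2189/2500
s(1.5y) = (1/(9349/10000) − 1)/(3/2) = 434/9349 ≈ 4.6422%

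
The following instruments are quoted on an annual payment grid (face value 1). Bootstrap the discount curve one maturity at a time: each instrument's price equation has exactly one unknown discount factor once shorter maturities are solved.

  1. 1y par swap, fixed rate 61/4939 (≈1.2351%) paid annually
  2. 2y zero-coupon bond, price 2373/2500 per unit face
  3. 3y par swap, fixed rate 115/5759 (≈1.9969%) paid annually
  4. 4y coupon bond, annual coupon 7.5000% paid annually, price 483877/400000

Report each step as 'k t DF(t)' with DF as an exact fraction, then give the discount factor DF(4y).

step 1 [1y] swap r/1=61/4939: DF=(1 − 61/4939·(0))/(1+61/4939) = 4939/5000 ≈ 0.987800
step 2 [2y] zero: DF = P = 2373/2500 ≈ 0.949200
step 3 [3y] swap r/1=115/5759: DF=(1 − 115/5759·(0.987800+0.949200))/(1+115/5759) = 377/400 ≈ 0.942500
step 4 [4y] bond c/1=3/40: DF=(483877/400000 − 3/40·(0.987800+0.949200+0.942500))/(1+3/40) = 2311/2500 ≈ 0.924400

1 1 4939/5000
2 2 2373/2500
3 3 377/400
4 4 2311/2500
DF(4y) = 2311/2500 ≈ 0.924400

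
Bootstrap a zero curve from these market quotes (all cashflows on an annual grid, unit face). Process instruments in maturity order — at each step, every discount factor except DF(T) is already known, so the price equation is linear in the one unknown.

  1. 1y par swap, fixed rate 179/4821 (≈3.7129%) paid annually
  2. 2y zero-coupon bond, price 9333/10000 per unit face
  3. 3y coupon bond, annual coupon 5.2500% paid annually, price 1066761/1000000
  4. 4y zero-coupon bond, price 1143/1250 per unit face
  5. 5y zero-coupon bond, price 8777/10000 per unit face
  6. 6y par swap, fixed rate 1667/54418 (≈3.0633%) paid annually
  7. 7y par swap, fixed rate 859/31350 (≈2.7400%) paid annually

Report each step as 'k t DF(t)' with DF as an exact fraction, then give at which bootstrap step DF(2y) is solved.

1 1 4821/5000
2 2 9333/10000
3 3 9189/10000
4 4 1143/1250
5 5 8777/10000
6 6 8333/10000
7 7 4141/5000
DF(2y) is solved at step 2

step 1 [1y] swap r/1=179/4821: DF=(1 − 179/4821·(0))/(1+179/4821) = 4821/5000 ≈ 0.964200
step 2 [2y] zero: DF = P = 9333/10000 ≈ 0.933300
step 3 [3y] bond c/1=21/400: DF=(1066761/1000000 − 21/400·(0.964200+0.933300))/(1+21/400) = 9189/10000 ≈ 0.918900
step 4 [4y] zero: DF = P = 1143/1250 ≈ 0.914400
step 5 [5y] zero: DF = P = 8777/10000 ≈ 0.877700
step 6 [6y] swap r/1=1667/54418: DF=(1 − 1667/54418·(0.964200+0.933300+0.918900+0.914400+0.877700))/(1+1667/54418) = 8333/10000 ≈ 0.833300
step 7 [7y] swap r/1=859/31350: DF=(1 − 859/31350·(0.964200+0.933300+0.918900+0.914400+0.877700+0.833300))/(1+859/31350) = 4141/5000 ≈ 0.828200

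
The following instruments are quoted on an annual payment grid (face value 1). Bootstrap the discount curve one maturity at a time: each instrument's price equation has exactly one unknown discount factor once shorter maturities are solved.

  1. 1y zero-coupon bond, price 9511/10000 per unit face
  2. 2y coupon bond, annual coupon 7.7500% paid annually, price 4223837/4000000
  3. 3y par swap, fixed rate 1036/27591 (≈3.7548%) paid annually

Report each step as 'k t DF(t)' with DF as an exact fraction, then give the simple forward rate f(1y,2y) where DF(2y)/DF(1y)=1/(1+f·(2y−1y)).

1 1 9511/10000
2 2 2279/2500
3 3 2241/2500
f(1y,2y) = ((9511/10000)/(2279/2500) − 1)/(1) = 395/9116 ≈ 4.3330%

step 1 [1y] zero: DF = P = 9511/10000 ≈ 0.951100
step 2 [2y] bond c/1=31/400: DF=(4223837/4000000 − 31/400·(0.951100))/(1+31/400) = 2279/2500 ≈ 0.911600
step 3 [3y] swap r/1=1036/27591: DF=(1 − 1036/27591·(0.951100+0.911600))/(1+1036/27591) = 2241/2500 ≈ 0.896400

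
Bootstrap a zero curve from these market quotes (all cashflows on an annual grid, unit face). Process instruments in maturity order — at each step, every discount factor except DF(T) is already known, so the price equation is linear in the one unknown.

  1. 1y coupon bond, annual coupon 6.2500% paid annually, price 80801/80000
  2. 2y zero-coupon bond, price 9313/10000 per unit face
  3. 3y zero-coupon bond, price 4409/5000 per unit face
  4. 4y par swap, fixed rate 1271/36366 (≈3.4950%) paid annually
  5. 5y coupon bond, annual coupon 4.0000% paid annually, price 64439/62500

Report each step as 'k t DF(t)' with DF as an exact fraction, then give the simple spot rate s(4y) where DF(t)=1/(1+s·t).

1 1 4753/5000
2 2 9313/10000
3 3 4409/5000
4 4 8729/10000
5 5 1703/2000
s(4y) = (1/(8729/10000) − 1)/(4) = 1271/34916 ≈ 3.6402%

step 1 [1y] bond c/1=1/16: DF=(80801/80000 − 1/16·(0))/(1+1/16) = 4753/5000 ≈ 0.950600
step 2 [2y] zero: DF = P = 9313/10000 ≈ 0.931300
step 3 [3y] zero: DF = P = 4409/5000 ≈ 0.881800
step 4 [4y] swap r/1=1271/36366: DF=(1 − 1271/36366·(0.950600+0.931300+0.881800))/(1+1271/36366) = 8729/10000 ≈ 0.872900
step 5 [5y] bond c/1=1/25: DF=(64439/62500 − 1/25·(0.950600+0.931300+0.881800+0.872900))/(1+1/25) = 1703/2000 ≈ 0.851500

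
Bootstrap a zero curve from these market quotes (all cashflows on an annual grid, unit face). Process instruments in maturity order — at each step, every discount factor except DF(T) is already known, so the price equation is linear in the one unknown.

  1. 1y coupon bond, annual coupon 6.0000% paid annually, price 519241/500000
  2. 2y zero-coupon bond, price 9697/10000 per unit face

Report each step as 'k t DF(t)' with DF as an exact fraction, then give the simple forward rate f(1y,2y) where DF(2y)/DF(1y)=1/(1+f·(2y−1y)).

step 1 [1y] bond c/1=3/50: DF=(519241/500000 − 3/50·(0))/(1+3/50) = 9797/10000 ≈ 0.979700
step 2 [2y] zero: DF = P = 9697/10000 ≈ 0.969700

1 1 9797/10000
2 2 9697/10000
f(1y,2y) = ((9797/10000)/(9697/10000) − 1)/(1) = 100/9697 ≈ 1.0312%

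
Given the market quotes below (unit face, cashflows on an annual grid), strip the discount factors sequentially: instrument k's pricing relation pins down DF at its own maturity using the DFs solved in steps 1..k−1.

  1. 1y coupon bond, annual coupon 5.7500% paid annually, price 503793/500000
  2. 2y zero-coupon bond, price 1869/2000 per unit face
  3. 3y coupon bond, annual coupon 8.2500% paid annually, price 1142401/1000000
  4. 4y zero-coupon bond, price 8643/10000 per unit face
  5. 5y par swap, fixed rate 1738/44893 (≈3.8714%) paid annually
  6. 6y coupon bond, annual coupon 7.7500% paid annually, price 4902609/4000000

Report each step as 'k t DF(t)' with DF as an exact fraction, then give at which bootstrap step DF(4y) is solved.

step 1 [1y] bond c/1=23/400: DF=(503793/500000 − 23/400·(0))/(1+23/400) = 1191/1250 ≈ 0.952800
step 2 [2y] zero: DF = P = 1869/2000 ≈ 0.934500
step 3 [3y] bond c/1=33/400: DF=(1142401/1000000 − 33/400·(0.952800+0.934500))/(1+33/400) = 1823/2000 ≈ 0.911500
step 4 [4y] zero: DF = P = 8643/10000 ≈ 0.864300
step 5 [5y] swap r/1=1738/44893: DF=(1 − 1738/44893·(0.952800+0.934500+0.911500+0.864300))/(1+1738/44893) = 4131/5000 ≈ 0.826200
step 6 [6y] bond c/1=31/400: DF=(4902609/4000000 − 31/400·(0.952800+0.934500+0.911500+0.864300+0.826200))/(1+31/400) = 4073/5000 ≈ 0.814600

1 1 1191/1250
2 2 1869/2000
3 3 1823/2000
4 4 8643/10000
5 5 4131/5000
6 6 4073/5000
DF(4y) is solved at step 4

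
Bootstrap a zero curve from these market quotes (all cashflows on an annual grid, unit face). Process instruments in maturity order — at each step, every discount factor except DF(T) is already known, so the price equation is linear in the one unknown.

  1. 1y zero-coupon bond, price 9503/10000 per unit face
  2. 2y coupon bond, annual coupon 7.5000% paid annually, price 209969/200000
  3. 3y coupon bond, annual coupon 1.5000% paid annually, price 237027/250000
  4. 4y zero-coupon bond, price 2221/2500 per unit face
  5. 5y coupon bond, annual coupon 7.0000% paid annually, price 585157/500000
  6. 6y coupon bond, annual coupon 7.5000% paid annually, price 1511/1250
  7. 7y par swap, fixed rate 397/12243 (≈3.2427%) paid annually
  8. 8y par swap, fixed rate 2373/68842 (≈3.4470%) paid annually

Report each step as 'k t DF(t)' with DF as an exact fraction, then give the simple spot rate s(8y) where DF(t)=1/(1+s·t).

step 1 [1y] zero: DF = P = 9503/10000 ≈ 0.950300
step 2 [2y] bond c/1=3/40: DF=(209969/200000 − 3/40·(0.950300))/(1+3/40) = 9103/10000 ≈ 0.910300
step 3 [3y] bond c/1=3/200: DF=(237027/250000 − 3/200·(0.950300+0.910300))/(1+3/200) = 4533/5000 ≈ 0.906600
step 4 [4y] zero: DF = P = 2221/2500 ≈ 0.888400
step 5 [5y] bond c/1=7/100: DF=(585157/500000 − 7/100·(0.950300+0.910300+0.906600+0.888400))/(1+7/100) = 4273/5000 ≈ 0.854600
step 6 [6y] bond c/1=3/40: DF=(1511/1250 − 3/40·(0.950300+0.910300+0.906600+0.888400+0.854600))/(1+3/40) = 4049/5000 ≈ 0.809800
step 7 [7y] swap r/1=397/12243: DF=(1 − 397/12243·(0.950300+0.910300+0.906600+0.888400+0.854600+0.809800))/(1+397/12243) = 1603/2000 ≈ 0.801500
step 8 [8y] swap r/1=2373/68842: DF=(1 − 2373/68842·(0.950300+0.910300+0.906600+0.888400+0.854600+0.809800+0.801500))/(1+2373/68842) = 7627/10000 ≈ 0.762700

1 1 9503/10000
2 2 9103/10000
3 3 4533/5000
4 4 2221/2500
5 5 4273/5000
6 6 4049/5000
7 7 1603/2000
8 8 7627/10000
s(8y) = (1/(7627/10000) − 1)/(8) = 2373/61016 ≈ 3.8891%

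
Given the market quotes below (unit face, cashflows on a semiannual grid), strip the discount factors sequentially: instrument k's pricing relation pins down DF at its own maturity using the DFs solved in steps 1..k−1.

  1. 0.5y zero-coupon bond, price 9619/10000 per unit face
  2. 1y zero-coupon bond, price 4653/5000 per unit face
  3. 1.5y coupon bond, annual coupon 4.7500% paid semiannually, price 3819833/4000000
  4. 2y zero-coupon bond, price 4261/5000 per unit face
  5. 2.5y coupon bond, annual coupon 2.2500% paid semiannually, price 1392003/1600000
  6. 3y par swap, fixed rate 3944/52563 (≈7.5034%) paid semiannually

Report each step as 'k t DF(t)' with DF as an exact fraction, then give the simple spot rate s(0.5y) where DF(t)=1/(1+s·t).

1 1/2 9619/10000
2 1 4653/5000
3 3/2 8889/10000
4 2 4261/5000
5 5/2 8199/10000
6 3 2007/2500
s(0.5y) = (1/(9619/10000) − 1)/(1/2) = 762/9619 ≈ 7.9218%

step 1 [0.5y] zero: DF = P = 9619/10000 ≈ 0.961900
step 2 [1y] zero: DF = P = 4653/5000 ≈ 0.930600
step 3 [1.5y] bond c/2=19/800: DF=(3819833/4000000 − 19/800·(0.961900+0.930600))/(1+19/800) = 8889/10000 ≈ 0.888900
step 4 [2y] zero: DF = P = 4261/5000 ≈ 0.852200
step 5 [2.5y] bond c/2=9/800: DF=(1392003/1600000 − 9/800·(0.961900+0.930600+0.888900+0.852200))/(1+9/800) = 8199/10000 ≈ 0.819900
step 6 [3y] swap r/2=1972/52563: DF=(1 − 1972/52563·(0.961900+0.930600+0.888900+0.852200+0.819900))/(1+1972/52563) = 2007/2500 ≈ 0.802800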